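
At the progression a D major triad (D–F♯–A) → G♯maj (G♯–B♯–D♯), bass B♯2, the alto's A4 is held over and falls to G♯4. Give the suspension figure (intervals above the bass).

7–6 suspension.

At the second chord the bass is B♯2. The suspended A4 lies a seventh above the bass; after resolving down by step to G♯4, the interval above the bass becomes a sixth.
Suspension figures are named by those two intervals: 7–6.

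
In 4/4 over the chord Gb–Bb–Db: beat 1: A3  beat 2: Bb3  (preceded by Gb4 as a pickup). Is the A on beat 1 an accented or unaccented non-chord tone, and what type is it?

The harmony at that moment is Gb major triad (Gb, Bb, Db); A3 is not a chord tone.
It is approached by leap down from Gb4 and left by step up to Bb3.
Leap in, step out — an appoggiatura.
It falls on the downbeat, so it is accented.

Accented appoggiatura.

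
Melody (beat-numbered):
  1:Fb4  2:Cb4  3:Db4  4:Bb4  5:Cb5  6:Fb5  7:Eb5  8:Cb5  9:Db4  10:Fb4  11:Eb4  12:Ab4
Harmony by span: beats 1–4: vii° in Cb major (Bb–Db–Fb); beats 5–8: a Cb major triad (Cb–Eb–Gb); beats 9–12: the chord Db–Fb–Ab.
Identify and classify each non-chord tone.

The harmony at that moment is Bb diminished triad (Bb, Db, Fb); Cb4 is not a chord tone.
It is approached by leap down from Fb4 and left by step up to Db4.
Leap in, step out — an appoggiatura.
The harmony at that moment is Cb major triad (Cb, Eb, Gb); Fb5 is not a chord tone.
It is approached by leap up from Cb5 and left by step down to Eb5.
Leap in, step out — an appoggiatura.
The harmony at that moment is Db minor triad (Db, Fb, Ab); Eb4 is not a chord tone.
It is approached by step down from Fb4 and left by leap up to Ab4.
Step in, leap out — an escape tone.

Cb4 (beat 2) — appoggiatura; Fb5 (beat 6) — appoggiatura; Eb4 (beat 11) — escape tone.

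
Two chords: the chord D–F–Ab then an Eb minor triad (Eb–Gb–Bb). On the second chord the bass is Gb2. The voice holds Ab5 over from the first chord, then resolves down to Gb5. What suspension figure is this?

9–8 suspension.

At the second chord the bass is Gb2. The suspended Ab5 lies a ninth above the bass; after resolving down by step to Gb5, the interval above the bass becomes an octave.
Suspension figures are named by those two intervals: 9–8.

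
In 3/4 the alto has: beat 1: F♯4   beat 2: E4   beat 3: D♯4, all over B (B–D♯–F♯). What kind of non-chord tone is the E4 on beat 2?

Passing tone.

The harmony at that moment is B major triad (B, D♯, F♯); E4 is not a chord tone.
It is approached by step down from F♯4 and left by step down to D♯4.
Step in, step out in the same direction — a passing tone.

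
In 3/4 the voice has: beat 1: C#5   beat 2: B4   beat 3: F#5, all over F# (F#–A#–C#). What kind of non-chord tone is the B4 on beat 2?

The harmony at that moment is F# major triad (F#, A#, C#); B4 is not a chord tone.
It is approached by step down from C#5 and left by leap up to F#5.
Step in, leap out, on a weak beat — an escape tone.

Escape tone.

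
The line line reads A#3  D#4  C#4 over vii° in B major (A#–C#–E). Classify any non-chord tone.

D#4 is an appoggiatura.

The harmony at that moment is A# diminished triad (A#, C#, E); D#4 is not a chord tone.
It is approached by leap up from A#3 and left by step down to C#4.
Leap in, step out — an appoggiatura.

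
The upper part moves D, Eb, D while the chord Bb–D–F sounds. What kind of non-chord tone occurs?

Eb is a neighbor tone.

The harmony at that moment is Bb major triad (Bb, D, F); Eb is not a chord tone.
It is approached by step up from D and left by step down to D.
Step away and step back to the same note — a neighbor tone (upper neighbor).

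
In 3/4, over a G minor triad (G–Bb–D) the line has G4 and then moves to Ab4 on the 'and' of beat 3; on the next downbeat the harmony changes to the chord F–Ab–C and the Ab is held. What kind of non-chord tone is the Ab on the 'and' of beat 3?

The harmony at that moment is G minor triad (G, Bb, D); Ab4 is not a chord tone.
It is approached by step up from G4 and then sustained as the same pitch into the next harmony.
Arriving early and becoming a chord tone when the harmony changes — an anticipation.

Anticipation.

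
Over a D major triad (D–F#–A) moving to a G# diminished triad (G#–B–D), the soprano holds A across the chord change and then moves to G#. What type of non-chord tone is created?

A is a suspension.

The harmony at that moment is G# diminished triad (G#, B, D); A is not a chord tone.
It is held over (the same pitch as the preceding A) and left by step down to G#.
Held over from the previous chord and resolving down by step — a suspension.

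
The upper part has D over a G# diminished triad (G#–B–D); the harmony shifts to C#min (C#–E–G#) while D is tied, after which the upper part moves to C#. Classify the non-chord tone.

D is a suspension.

The harmony at that moment is C# minor triad (C#, E, G#); D is not a chord tone.
It is held over (the same pitch as the preceding D) and left by step down to C#.
Held over from the previous chord and resolving down by step — a suspension.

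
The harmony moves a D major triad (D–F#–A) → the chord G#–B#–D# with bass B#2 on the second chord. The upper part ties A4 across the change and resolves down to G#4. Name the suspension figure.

At the second chord the bass is B#2. The suspended A4 lies a seventh above the bass; after resolving down by step to G#4, the interval above the bass becomes a sixth.
Suspension figures are named by those two intervals: 7–6.

7–6 suspension.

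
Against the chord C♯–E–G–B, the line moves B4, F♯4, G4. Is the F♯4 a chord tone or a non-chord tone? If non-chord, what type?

Non-chord tone — an appoggiatura.

The harmony at that moment is C♯ half-diminished seventh chord (C♯, E, G, B); F♯4 is not a chord tone.
It is approached by leap down from B4 and left by step up to G4.
Leap in, step out — an appoggiatura.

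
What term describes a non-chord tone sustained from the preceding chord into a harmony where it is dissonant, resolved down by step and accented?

Approach: by preparation — the pitch is first a chord tone, then held (tied or repeated) while the harmony changes under it. Departure: down by step. Metric position: strong.
A prepared dissonance that resolves downward by step — a suspension. (The same figure resolving upward would be a retardation.)

Suspension.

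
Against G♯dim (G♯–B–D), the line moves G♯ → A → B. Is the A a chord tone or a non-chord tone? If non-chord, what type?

Non-chord tone — a passing tone.

The harmony at that moment is G♯ diminished triad (G♯, B, D); A is not a chord tone.
It is approached by step up from G♯ and left by step up to B.
Step in, step out in the same direction — a passing tone.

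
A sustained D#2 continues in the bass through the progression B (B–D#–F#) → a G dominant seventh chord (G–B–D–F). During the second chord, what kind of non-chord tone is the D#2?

Pedal tone (pedal point).

The harmony at that moment is G dominant seventh chord (G, B, D, F); D#2 is not a chord tone.
It is held over (the same pitch as the preceding D#2) and then sustained as the same pitch into the next harmony.
Sustained through a change of harmony — a pedal tone.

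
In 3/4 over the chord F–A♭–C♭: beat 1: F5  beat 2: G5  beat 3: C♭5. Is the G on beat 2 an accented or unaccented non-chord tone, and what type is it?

The harmony at that moment is F diminished triad (F, A♭, C♭); G5 is not a chord tone.
It is approached by step up from F5 and left by leap down to C♭5.
Step in, leap out — an escape tone.
It falls on a weak beat, so it is unaccented.

Unaccented escape tone.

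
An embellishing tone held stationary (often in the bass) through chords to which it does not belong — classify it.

Approach: none. Departure: none — a single pitch is sustained while the chords change around it, passing through harmonies that do not contain it.
No melodic motion at all; the dissonance is created entirely by the moving harmonies against the stationary note — a pedal tone (pedal point).

Pedal tone.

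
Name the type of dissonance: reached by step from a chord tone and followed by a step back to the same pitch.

Neighbor tone.

Approach: by step. Departure: by step in the opposite direction, back to the starting pitch.
Stepwise on both sides but reversing to return to the same chord tone — a neighbor tone. (Had it continued onward in the same direction it would be a passing tone instead.)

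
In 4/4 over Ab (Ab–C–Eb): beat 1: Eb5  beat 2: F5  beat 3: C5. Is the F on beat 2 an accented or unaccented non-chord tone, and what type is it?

The harmony at that moment is Ab major triad (Ab, C, Eb); F5 is not a chord tone.
It is approached by step up from Eb5 and left by leap down to C5.
Step in, leap out — an escape tone.
It falls on a weak beat, so it is unaccented.

Unaccented escape tone.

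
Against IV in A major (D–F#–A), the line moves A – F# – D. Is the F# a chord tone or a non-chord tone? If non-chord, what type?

D major triad contains D, F#, A; F# is the third, so it is a chord tone.

Chord tone (the third of D major triad).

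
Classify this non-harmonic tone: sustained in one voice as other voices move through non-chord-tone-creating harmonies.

Pedal tone.

Approach: none. Departure: none — a single pitch is sustained while the chords change around it, passing through harmonies that do not contain it.
No melodic motion at all; the dissonance is created entirely by the moving harmonies against the stationary note — a pedal tone (pedal point).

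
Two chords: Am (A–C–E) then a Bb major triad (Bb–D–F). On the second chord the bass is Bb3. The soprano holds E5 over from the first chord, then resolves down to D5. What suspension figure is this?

At the second chord the bass is Bb3. The suspended E5 lies a fourth above the bass; after resolving down by step to D5, the interval above the bass becomes a third.
Suspension figures are named by those two intervals: 4–3.

4–3 suspension.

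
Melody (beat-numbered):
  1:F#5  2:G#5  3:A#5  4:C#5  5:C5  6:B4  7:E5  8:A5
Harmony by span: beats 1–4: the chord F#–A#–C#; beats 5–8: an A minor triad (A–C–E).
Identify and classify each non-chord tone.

G#5 (beat 2) — passing tone; B4 (beat 6) — escape tone.

The harmony at that moment is F# major triad (F#, A#, C#); G#5 is not a chord tone.
It is approached by step up from F#5 and left by step up to A#5.
Step in, step out in the same direction — a passing tone.
The harmony at that moment is A minor triad (A, C, E); B4 is not a chord tone.
It is approached by step down from C5 and left by leap up to E5.
Step in, leap out — an escape tone.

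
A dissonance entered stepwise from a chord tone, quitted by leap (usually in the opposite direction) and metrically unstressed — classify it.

Approach: by step. Departure: by leap. Metric position: weak.
Step in, leap out, from a weak position — an escape tone (échappée). (It is the mirror image of the appoggiatura, which leaps in and steps out on a strong beat.)

Escape tone.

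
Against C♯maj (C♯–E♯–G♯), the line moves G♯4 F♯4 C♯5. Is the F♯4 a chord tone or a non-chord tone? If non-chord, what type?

The harmony at that moment is C♯ major triad (C♯, E♯, G♯); F♯4 is not a chord tone.
It is approached by step down from G♯4 and left by leap up to C♯5.
Step in, leap out — an escape tone.

Non-chord tone — an escape tone.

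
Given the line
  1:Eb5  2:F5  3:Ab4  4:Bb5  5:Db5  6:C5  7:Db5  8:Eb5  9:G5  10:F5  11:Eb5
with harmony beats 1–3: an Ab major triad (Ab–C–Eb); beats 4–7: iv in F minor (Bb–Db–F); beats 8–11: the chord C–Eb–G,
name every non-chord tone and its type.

The harmony at that moment is Ab major triad (Ab, C, Eb); F5 is not a chord tone.
It is approached by step up from Eb5 and left by leap down to Ab4.
Step in, leap out — an escape tone.
The harmony at that moment is Bb minor triad (Bb, Db, F); C5 is not a chord tone.
It is approached by step down from Db5 and left by step up to Db5.
Step away and step back to the same note — a neighbor tone (lower neighbor).
The harmony at that moment is C minor triad (C, Eb, G); F5 is not a chord tone.
It is approached by step down from G5 and left by step down to Eb5.
Step in, step out in the same direction — a passing tone.

F5 (beat 2) — escape tone; C5 (beat 6) — neighbor tone; F5 (beat 10) — passing tone.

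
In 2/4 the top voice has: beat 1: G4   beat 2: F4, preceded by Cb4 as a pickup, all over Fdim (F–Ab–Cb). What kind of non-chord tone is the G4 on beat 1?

Appoggiatura.

The harmony at that moment is F diminished triad (F, Ab, Cb); G4 is not a chord tone.
It is approached by leap up from Cb4 and left by step down to F4.
Leap in, step out, metrically accented — an appoggiatura.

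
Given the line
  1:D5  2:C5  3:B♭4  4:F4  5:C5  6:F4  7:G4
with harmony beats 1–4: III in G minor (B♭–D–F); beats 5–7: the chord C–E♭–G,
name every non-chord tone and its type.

The harmony at that moment is B♭ major triad (B♭, D, F); C5 is not a chord tone.
It is approached by step down from D5 and left by step down to B♭4.
Step in, step out in the same direction — a passing tone.
The harmony at that moment is C minor triad (C, E♭, G); F4 is not a chord tone.
It is approached by leap down from C5 and left by step up to G4.
Leap in, step out — an appoggiatura.

C5 (beat 2) — passing tone; F4 (beat 6) — appoggiatura.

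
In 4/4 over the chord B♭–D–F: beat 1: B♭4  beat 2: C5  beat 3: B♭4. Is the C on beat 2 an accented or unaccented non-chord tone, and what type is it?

Unaccented neighbor tone.

The harmony at that moment is B♭ major triad (B♭, D, F); C5 is not a chord tone.
It is approached by step up from B♭4 and left by step down to B♭4.
Step away and step back to the same note — a neighbor tone (upper neighbor).
It falls on a weak beat, so it is unaccented.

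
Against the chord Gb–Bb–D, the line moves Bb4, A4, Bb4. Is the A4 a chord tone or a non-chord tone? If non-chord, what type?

Non-chord tone — a neighbor tone.

The harmony at that moment is Gb augmented triad (Gb, Bb, D); A4 is not a chord tone.
It is approached by step down from Bb4 and left by step up to Bb4.
Step away and step back to the same note — a neighbor tone (lower neighbor).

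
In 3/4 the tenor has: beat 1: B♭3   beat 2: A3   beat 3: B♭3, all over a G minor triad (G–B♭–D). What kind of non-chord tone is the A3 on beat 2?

The harmony at that moment is G minor triad (G, B♭, D); A3 is not a chord tone.
It is approached by step down from B♭3 and left by step up to B♭3.
Step away and step back to the same note — a neighbor tone (lower neighbor).

Lower neighbor tone.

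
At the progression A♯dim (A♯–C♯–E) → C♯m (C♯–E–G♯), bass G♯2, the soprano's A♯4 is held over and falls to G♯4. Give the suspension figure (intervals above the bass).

9–8 suspension.

At the second chord the bass is G♯2. The suspended A♯4 lies a ninth above the bass; after resolving down by step to G♯4, the interval above the bass becomes an octave.
Suspension figures are named by those two intervals: 9–8.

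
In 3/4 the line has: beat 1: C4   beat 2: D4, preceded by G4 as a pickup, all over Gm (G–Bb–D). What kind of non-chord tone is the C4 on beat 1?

The harmony at that moment is G minor triad (G, Bb, D); C4 is not a chord tone.
It is approached by leap down from G4 and left by step up to D4.
Leap in, step out, metrically accented — an appoggiatura.

Appoggiatura.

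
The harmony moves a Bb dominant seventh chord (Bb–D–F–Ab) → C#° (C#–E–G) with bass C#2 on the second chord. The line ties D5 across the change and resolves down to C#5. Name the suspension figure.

At the second chord the bass is C#2. The suspended D5 lies a ninth above the bass; after resolving down by step to C#5, the interval above the bass becomes an octave.
Suspension figures are named by those two intervals: 9–8.

9–8 suspension.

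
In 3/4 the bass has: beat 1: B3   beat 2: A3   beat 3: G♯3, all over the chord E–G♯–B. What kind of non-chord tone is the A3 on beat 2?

Passing tone.

The harmony at that moment is E major triad (E, G♯, B); A3 is not a chord tone.
It is approached by step down from B3 and left by step down to G♯3.
Step in, step out in the same direction — a passing tone.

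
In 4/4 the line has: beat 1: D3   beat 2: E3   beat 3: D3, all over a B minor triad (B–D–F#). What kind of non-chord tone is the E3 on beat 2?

The harmony at that moment is B minor triad (B, D, F#); E3 is not a chord tone.
It is approached by step up from D3 and left by step down to D3.
Step away and step back to the same note — a neighbor tone (upper neighbor).

Upper neighbor tone.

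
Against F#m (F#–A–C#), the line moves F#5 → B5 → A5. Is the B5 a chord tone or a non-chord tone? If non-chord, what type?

Non-chord tone — an appoggiatura.

The harmony at that moment is F# minor triad (F#, A, C#); B5 is not a chord tone.
It is approached by leap up from F#5 and left by step down to A5.
Leap in, step out — an appoggiatura.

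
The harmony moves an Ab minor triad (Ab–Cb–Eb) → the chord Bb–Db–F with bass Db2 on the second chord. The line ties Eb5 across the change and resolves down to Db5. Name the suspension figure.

9–8 suspension.

At the second chord the bass is Db2. The suspended Eb5 lies a ninth above the bass; after resolving down by step to Db5, the interval above the bass becomes an octave.
Suspension figures are named by those two intervals: 9–8.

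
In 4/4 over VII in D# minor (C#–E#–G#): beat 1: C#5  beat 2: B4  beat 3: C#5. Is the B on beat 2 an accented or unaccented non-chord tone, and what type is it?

Unaccented neighbor tone.

The harmony at that moment is C# major triad (C#, E#, G#); B4 is not a chord tone.
It is approached by step down from C#5 and left by step up to C#5.
Step away and step back to the same note — a neighbor tone (lower neighbor).
It falls on a weak beat, so it is unaccented.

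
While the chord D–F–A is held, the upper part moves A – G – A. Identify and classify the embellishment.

The harmony at that moment is D minor triad (D, F, A); G is not a chord tone.
It is approached by step down from A and left by step up to A.
Step away and step back to the same note — a neighbor tone (lower neighbor).

G is a neighbor tone.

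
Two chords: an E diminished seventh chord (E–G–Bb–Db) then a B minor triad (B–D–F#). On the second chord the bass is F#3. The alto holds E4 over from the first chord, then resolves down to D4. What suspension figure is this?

7–6 suspension.

At the second chord the bass is F#3. The suspended E4 lies a seventh above the bass; after resolving down by step to D4, the interval above the bass becomes a sixth.
Suspension figures are named by those two intervals: 7–6.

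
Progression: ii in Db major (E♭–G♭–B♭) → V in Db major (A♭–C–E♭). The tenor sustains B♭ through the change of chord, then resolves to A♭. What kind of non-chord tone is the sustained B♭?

B♭ is a suspension.

The harmony at that moment is A♭ major triad (A♭, C, E♭); B♭ is not a chord tone.
It is held over (the same pitch as the preceding B♭) and left by step down to A♭.
Held over from the previous chord and resolving down by step — a suspension.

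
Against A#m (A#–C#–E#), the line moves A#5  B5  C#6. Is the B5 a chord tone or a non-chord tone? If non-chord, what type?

The harmony at that moment is A# minor triad (A#, C#, E#); B5 is not a chord tone.
It is approached by step up from A#5 and left by step up to C#6.
Step in, step out in the same direction — a passing tone.

Non-chord tone — a passing tone.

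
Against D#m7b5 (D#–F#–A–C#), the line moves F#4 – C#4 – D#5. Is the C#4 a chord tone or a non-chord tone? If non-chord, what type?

Chord tone (the seventh of D# half-diminished seventh chord).

D# half-diminished seventh chord contains D#, F#, A, C#; C# is the seventh, so it is a chord tone.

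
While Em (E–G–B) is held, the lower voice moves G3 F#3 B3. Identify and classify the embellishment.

F#3 is an escape tone.

The harmony at that moment is E minor triad (E, G, B); F#3 is not a chord tone.
It is approached by step down from G3 and left by leap up to B3.
Step in, leap out — an escape tone.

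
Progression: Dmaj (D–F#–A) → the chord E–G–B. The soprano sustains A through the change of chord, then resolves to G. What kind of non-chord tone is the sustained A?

The harmony at that moment is E minor triad (E, G, B); A is not a chord tone.
It is held over (the same pitch as the preceding A) and left by step down to G.
Held over from the previous chord and resolving down by step — a suspension.

A is a suspension.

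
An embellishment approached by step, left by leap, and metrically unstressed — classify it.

Escape tone.

Approach: by step. Departure: by leap. Metric position: weak.
Step in, leap out, from a weak position — an escape tone (échappée). (It is the mirror image of the appoggiatura, which leaps in and steps out on a strong beat.)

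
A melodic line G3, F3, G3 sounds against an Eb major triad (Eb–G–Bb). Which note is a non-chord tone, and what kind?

The harmony at that moment is Eb major triad (Eb, G, Bb); F3 is not a chord tone.
It is approached by step down from G3 and left by step up to G3.
Step away and step back to the same note — a neighbor tone (lower neighbor).

F3 is a neighbor tone.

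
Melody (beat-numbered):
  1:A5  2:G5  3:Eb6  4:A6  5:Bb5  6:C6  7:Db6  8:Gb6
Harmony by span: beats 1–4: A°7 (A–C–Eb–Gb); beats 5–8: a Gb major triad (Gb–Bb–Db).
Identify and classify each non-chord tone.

G5 (beat 2) — escape tone; C6 (beat 6) — passing tone.

The harmony at that moment is A diminished seventh chord (A, C, Eb, Gb); G5 is not a chord tone.
It is approached by step down from A5 and left by leap up to Eb6.
Step in, leap out — an escape tone.
The harmony at that moment is Gb major triad (Gb, Bb, Db); C6 is not a chord tone.
It is approached by step up from Bb5 and left by step up to Db6.
Step in, step out in the same direction — a passing tone.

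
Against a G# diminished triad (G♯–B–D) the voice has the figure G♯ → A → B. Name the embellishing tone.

A is a passing tone.

The harmony at that moment is G♯ diminished triad (G♯, B, D); A is not a chord tone.
It is approached by step up from G♯ and left by step up to B.
Step in, step out in the same direction — a passing tone.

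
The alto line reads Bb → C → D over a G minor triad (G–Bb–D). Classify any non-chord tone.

C is a passing tone.

The harmony at that moment is G minor triad (G, Bb, D); C is not a chord tone.
It is approached by step up from Bb and left by step up to D.
Step in, step out in the same direction — a passing tone.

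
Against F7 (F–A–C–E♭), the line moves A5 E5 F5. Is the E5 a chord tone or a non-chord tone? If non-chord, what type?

The harmony at that moment is F dominant seventh chord (F, A, C, E♭); E5 is not a chord tone.
It is approached by leap down from A5 and left by step up to F5.
Leap in, step out — an appoggiatura.

Non-chord tone — an appoggiatura.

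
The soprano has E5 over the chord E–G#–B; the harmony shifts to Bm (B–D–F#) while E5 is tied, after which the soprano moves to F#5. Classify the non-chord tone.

E5 is a retardation.

The harmony at that moment is B minor triad (B, D, F#); E5 is not a chord tone.
It is held over (the same pitch as the preceding E5) and left by step up to F#5.
Held over from the previous chord and resolving up by step — a retardation.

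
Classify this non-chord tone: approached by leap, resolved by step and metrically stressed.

Appoggiatura.

Approach: by leap. Departure: by step. Metric position: strong.
Leap in, step out, in a metrically strong position — an appoggiatura. (It is the mirror image of the escape tone, which steps in and leaps out from a weak position.)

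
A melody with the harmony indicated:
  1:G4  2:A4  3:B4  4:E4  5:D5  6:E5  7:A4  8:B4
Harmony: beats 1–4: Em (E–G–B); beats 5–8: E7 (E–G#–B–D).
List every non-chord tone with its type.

The harmony at that moment is E minor triad (E, G, B); A4 is not a chord tone.
It is approached by step up from G4 and left by step up to B4.
Step in, step out in the same direction — a passing tone.
The harmony at that moment is E dominant seventh chord (E, G#, B, D); A4 is not a chord tone.
It is approached by leap down from E5 and left by step up to B4.
Leap in, step out — an appoggiatura.

A4 (beat 2) — passing tone; A4 (beat 7) — appoggiatura.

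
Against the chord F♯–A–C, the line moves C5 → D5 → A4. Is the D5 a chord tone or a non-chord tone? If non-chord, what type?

The harmony at that moment is F♯ diminished triad (F♯, A, C); D5 is not a chord tone.
It is approached by step up from C5 and left by leap down to A4.
Step in, leap out — an escape tone.

Non-chord tone — an escape tone.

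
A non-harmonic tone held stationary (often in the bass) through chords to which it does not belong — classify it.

Pedal tone.

Approach: none. Departure: none — a single pitch is sustained while the chords change around it, passing through harmonies that do not contain it.
No melodic motion at all; the dissonance is created entirely by the moving harmonies against the stationary note — a pedal tone (pedal point).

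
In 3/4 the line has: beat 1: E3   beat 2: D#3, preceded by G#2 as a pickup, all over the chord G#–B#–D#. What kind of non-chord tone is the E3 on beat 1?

Appoggiatura.

The harmony at that moment is G# major triad (G#, B#, D#); E3 is not a chord tone.
It is approached by leap up from G#2 and left by step down to D#3.
Leap in, step out, metrically accented — an appoggiatura.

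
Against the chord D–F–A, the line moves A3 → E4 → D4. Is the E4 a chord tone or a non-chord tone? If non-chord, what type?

The harmony at that moment is D minor triad (D, F, A); E4 is not a chord tone.
It is approached by leap up from A3 and left by step down to D4.
Leap in, step out — an appoggiatura.

Non-chord tone — an appoggiatura.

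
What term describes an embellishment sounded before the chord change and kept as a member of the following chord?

Anticipation.

Approach: ahead of the chord change (typically by step), so it is dissonant against the current harmony. Departure: none — the same pitch is restated or held and is a chord tone of the new harmony.
Dissonant first, consonant once the harmony catches up: the note simply arrives early — an anticipation. (The reverse timing, consonant first and dissonant after the change, would be a suspension or retardation.)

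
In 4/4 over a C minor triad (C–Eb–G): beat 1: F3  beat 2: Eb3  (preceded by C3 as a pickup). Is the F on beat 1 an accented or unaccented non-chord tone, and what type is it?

Accented appoggiatura.

The harmony at that moment is C minor triad (C, Eb, G); F3 is not a chord tone.
It is approached by leap up from C3 and left by step down to Eb3.
Leap in, step out — an appoggiatura.
It falls on the downbeat, so it is accented.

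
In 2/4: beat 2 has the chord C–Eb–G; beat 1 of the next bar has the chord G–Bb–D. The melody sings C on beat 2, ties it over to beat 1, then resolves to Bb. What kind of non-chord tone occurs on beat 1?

Suspension.

The harmony at that moment is G minor triad (G, Bb, D); C is not a chord tone.
It is held over (the same pitch as the preceding C) and left by step down to Bb.
Held over from the previous chord and resolving down by step — a suspension.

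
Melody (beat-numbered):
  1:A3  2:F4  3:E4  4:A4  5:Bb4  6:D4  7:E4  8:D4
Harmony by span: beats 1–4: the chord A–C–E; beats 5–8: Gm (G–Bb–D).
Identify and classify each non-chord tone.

F4 (beat 2) — appoggiatura; E4 (beat 7) — neighbor tone.

The harmony at that moment is A minor triad (A, C, E); F4 is not a chord tone.
It is approached by leap up from A3 and left by step down to E4.
Leap in, step out — an appoggiatura.
The harmony at that moment is G minor triad (G, Bb, D); E4 is not a chord tone.
It is approached by step up from D4 and left by step down to D4.
Step away and step back to the same note — a neighbor tone (upper neighbor).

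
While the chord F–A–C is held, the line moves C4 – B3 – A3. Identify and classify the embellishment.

The harmony at that moment is F major triad (F, A, C); B3 is not a chord tone.
It is approached by step down from C4 and left by step down to A3.
Step in, step out in the same direction — a passing tone.

B3 is a passing tone.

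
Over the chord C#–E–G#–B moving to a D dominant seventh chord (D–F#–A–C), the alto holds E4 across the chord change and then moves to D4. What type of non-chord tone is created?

E4 is a suspension.

The harmony at that moment is D dominant seventh chord (D, F#, A, C); E4 is not a chord tone.
It is held over (the same pitch as the preceding E4) and left by step down to D4.
Held over from the previous chord and resolving down by step — a suspension.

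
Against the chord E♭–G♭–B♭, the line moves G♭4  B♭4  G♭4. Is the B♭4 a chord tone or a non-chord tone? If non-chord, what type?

Eb minor triad contains E♭, G♭, B♭; B♭ is the fifth, so it is a chord tone.

Chord tone (the fifth of Eb minor triad).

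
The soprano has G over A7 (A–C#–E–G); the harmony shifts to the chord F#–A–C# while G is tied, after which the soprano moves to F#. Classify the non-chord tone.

The harmony at that moment is F# minor triad (F#, A, C#); G is not a chord tone.
It is held over (the same pitch as the preceding G) and left by step down to F#.
Held over from the previous chord and resolving down by step — a suspension.

G is a suspension.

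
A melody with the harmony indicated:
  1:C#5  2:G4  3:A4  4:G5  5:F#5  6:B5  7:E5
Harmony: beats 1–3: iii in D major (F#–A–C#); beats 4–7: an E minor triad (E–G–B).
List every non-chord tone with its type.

G4 (beat 2) — appoggiatura; F#5 (beat 5) — escape tone.

The harmony at that moment is F# minor triad (F#, A, C#); G4 is not a chord tone.
It is approached by leap down from C#5 and left by step up to A4.
Leap in, step out — an appoggiatura.
The harmony at that moment is E minor triad (E, G, B); F#5 is not a chord tone.
It is approached by step down from G5 and left by leap up to B5.
Step in, leap out — an escape tone.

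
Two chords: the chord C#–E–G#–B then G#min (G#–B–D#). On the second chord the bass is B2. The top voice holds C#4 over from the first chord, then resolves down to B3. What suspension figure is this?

At the second chord the bass is B2. The suspended C#4 lies a ninth above the bass; after resolving down by step to B3, the interval above the bass becomes an octave.
Suspension figures are named by those two intervals: 9–8.

9–8 suspension.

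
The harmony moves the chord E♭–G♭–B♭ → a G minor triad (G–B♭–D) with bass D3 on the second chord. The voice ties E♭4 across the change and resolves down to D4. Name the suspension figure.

At the second chord the bass is D3. The suspended E♭4 lies a ninth above the bass; after resolving down by step to D4, the interval above the bass becomes an octave.
Suspension figures are named by those two intervals: 9–8.

9–8 suspension.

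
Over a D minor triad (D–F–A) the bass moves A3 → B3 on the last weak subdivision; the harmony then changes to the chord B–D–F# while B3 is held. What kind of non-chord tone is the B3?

The harmony at that moment is D minor triad (D, F, A); B3 is not a chord tone.
It is approached by step up from A3 and then sustained as the same pitch into the next harmony.
Arriving early and becoming a chord tone when the harmony changes — an anticipation.

B3 is an anticipation.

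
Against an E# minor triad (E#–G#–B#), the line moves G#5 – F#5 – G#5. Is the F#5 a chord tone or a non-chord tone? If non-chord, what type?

Non-chord tone — a neighbor tone.

The harmony at that moment is E# minor triad (E#, G#, B#); F#5 is not a chord tone.
It is approached by step down from G#5 and left by step up to G#5.
Step away and step back to the same note — a neighbor tone (lower neighbor).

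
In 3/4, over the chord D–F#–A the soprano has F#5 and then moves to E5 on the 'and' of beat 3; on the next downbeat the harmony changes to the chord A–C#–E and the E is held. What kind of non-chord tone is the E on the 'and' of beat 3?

Anticipation.

The harmony at that moment is D major triad (D, F#, A); E5 is not a chord tone.
It is approached by step down from F#5 and then sustained as the same pitch into the next harmony.
Arriving early and becoming a chord tone when the harmony changes — an anticipation.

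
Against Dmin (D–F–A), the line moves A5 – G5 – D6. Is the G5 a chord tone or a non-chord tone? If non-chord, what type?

The harmony at that moment is D minor triad (D, F, A); G5 is not a chord tone.
It is approached by step down from A5 and left by leap up to D6.
Step in, leap out — an escape tone.

Non-chord tone — an escape tone.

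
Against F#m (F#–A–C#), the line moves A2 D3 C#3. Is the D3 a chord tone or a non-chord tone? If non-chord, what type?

The harmony at that moment is F# minor triad (F#, A, C#); D3 is not a chord tone.
It is approached by leap up from A2 and left by step down to C#3.
Leap in, step out — an appoggiatura.

Non-chord tone — an appoggiatura.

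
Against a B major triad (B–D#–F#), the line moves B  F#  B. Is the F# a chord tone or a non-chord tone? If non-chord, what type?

Chord tone (the fifth of B major triad).

B major triad contains B, D#, F#; F# is the fifth, so it is a chord tone.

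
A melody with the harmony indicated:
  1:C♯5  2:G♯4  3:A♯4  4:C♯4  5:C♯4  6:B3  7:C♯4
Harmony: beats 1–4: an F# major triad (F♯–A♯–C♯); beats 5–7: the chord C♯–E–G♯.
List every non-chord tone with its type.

The harmony at that moment is F♯ major triad (F♯, A♯, C♯); G♯4 is not a chord tone.
It is approached by leap down from C♯5 and left by step up to A♯4.
Leap in, step out — an appoggiatura.
The harmony at that moment is C♯ minor triad (C♯, E, G♯); B3 is not a chord tone.
It is approached by step down from C♯4 and left by step up to C♯4.
Step away and step back to the same note — a neighbor tone (lower neighbor).

G♯4 (beat 2) — appoggiatura; B3 (beat 6) — neighbor tone.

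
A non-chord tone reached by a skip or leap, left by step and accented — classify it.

Appoggiatura.

Approach: by leap. Departure: by step. Metric position: strong.
Leap in, step out, in a metrically strong position — an appoggiatura. (It is the mirror image of the escape tone, which steps in and leaps out from a weak position.)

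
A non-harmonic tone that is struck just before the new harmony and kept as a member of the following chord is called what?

Approach: ahead of the chord change (typically by step), so it is dissonant against the current harmony. Departure: none — the same pitch is restated or held and is a chord tone of the new harmony.
Dissonant first, consonant once the harmony catches up: the note simply arrives early — an anticipation. (The reverse timing, consonant first and dissonant after the change, would be a suspension or retardation.)

Anticipation.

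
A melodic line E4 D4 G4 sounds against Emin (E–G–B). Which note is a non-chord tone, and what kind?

D4 is an escape tone.

The harmony at that moment is E minor triad (E, G, B); D4 is not a chord tone.
It is approached by step down from E4 and left by leap up to G4.
Step in, leap out — an escape tone.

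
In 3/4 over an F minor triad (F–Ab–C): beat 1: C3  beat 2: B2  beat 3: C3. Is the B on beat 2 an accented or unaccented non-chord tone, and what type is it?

The harmony at that moment is F minor triad (F, Ab, C); B2 is not a chord tone.
It is approached by step down from C3 and left by step up to C3.
Step away and step back to the same note — a neighbor tone (lower neighbor).
It falls on a weak beat, so it is unaccented.

Unaccented neighbor tone.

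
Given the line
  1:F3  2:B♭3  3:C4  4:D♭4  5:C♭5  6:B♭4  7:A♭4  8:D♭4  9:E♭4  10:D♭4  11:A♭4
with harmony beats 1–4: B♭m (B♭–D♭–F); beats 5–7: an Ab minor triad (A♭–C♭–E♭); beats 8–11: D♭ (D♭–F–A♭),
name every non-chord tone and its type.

The harmony at that moment is B♭ minor triad (B♭, D♭, F); C4 is not a chord tone.
It is approached by step up from B♭3 and left by step up to D♭4.
Step in, step out in the same direction — a passing tone.
The harmony at that moment is A♭ minor triad (A♭, C♭, E♭); B♭4 is not a chord tone.
It is approached by step down from C♭5 and left by step down to A♭4.
Step in, step out in the same direction — a passing tone.
The harmony at that moment is D♭ major triad (D♭, F, A♭); E♭4 is not a chord tone.
It is approached by step up from D♭4 and left by step down to D♭4.
Step away and step back to the same note — a neighbor tone (upper neighbor).

C4 (beat 3) — passing tone; B♭4 (beat 6) — passing tone; E♭4 (beat 9) — neighbor tone.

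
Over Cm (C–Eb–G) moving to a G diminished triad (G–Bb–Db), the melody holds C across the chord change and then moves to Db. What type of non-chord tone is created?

The harmony at that moment is G diminished triad (G, Bb, Db); C is not a chord tone.
It is held over (the same pitch as the preceding C) and left by step up to Db.
Held over from the previous chord and resolving up by step — a retardation.

C is a retardation.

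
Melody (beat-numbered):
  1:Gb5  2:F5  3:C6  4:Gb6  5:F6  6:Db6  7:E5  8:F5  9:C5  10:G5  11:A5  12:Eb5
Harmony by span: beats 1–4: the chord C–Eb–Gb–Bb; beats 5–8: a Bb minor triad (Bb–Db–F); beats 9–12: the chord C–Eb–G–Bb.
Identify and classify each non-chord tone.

F5 (beat 2) — escape tone; E5 (beat 7) — appoggiatura; A5 (beat 11) — escape tone.

The harmony at that moment is C half-diminished seventh chord (C, Eb, Gb, Bb); F5 is not a chord tone.
It is approached by step down from Gb5 and left by leap up to C6.
Step in, leap out — an escape tone.
The harmony at that moment is Bb minor triad (Bb, Db, F); E5 is not a chord tone.
It is approached by leap down from Db6 and left by step up to F5.
Leap in, step out — an appoggiatura.
The harmony at that moment is C minor seventh chord (C, Eb, G, Bb); A5 is not a chord tone.
It is approached by step up from G5 and left by leap down to Eb5.
Step in, leap out — an escape tone.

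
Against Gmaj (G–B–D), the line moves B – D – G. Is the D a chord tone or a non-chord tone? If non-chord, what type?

G major triad contains G, B, D; D is the fifth, so it is a chord tone.

Chord tone (the fifth of G major triad).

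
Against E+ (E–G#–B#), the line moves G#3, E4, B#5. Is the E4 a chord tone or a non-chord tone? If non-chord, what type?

Chord tone (the root of E augmented triad).

E augmented triad contains E, G#, B#; E is the root, so it is a chord tone.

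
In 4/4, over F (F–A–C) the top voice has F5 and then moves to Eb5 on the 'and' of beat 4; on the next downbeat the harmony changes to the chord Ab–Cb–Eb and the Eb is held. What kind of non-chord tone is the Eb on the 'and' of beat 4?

Anticipation.

The harmony at that moment is F major triad (F, A, C); Eb5 is not a chord tone.
It is approached by step down from F5 and then sustained as the same pitch into the next harmony.
Arriving early and becoming a chord tone when the harmony changes — an anticipation.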